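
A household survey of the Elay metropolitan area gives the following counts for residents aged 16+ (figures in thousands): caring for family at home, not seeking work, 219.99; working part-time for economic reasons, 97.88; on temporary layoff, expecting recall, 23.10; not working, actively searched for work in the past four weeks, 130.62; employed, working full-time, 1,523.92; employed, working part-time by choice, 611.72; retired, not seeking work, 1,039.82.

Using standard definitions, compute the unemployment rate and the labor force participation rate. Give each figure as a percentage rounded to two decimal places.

Employed = 97.88 + 1,523.92 + 611.72 = 2,233.52 thousand (anyone who worked, including part-time for economic reasons, counts as employed).
Unemployed = 23.10 + 130.62 = 153.72 thousand (jobless and actively searching, or on temporary layoff).
Labor force = 2,233.52 + 153.72 = 2,387.24 thousand.
Not in labor force = 219.99 + 1,039.82 = 1,259.81 thousand (those not working and not actively searching are outside the labor force).
Civilian working-age population = 2,387.24 + 1,259.81 = 3,647.05 thousand.
Unemployment rate = 153.72 / 2,387.24 = 6.44%.
Labor force participation rate = 2,387.24 / 3,647.05 = 65.46%.

Unemployment rate ≈ 6.44%; labor force participation rate ≈ 65.46%.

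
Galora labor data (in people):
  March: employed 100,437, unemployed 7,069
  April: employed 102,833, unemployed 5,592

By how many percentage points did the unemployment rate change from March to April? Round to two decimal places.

March: labor force = 100,437 + 7,069 = 107,506; u = 7,069/107,506 = 6.58%.
April: labor force = 102,833 + 5,592 = 108,425; u = 5,592/108,425 = 5.16%.
Change = 5.16% − 6.58% = −1.42 pp.

The unemployment rate changed by −1.42 percentage points.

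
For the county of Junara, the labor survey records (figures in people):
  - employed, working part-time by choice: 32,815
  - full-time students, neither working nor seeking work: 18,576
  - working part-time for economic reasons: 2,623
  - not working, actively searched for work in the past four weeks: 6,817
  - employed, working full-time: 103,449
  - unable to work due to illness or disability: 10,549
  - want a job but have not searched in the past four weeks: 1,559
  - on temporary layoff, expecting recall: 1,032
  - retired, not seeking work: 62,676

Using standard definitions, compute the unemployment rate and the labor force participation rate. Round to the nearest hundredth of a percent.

Unemployment rate ≈ 5.35%; labor force participation rate ≈ 61.12%.

Employed = 32,815 + 2,623 + 103,449 = 138,887 (anyone who worked, including part-time for economic reasons, counts as employed).
Unemployed = 6,817 + 1,032 = 7,849 (jobless and actively searching, or on temporary layoff).
Labor force = 138,887 + 7,849 = 146,736.
Not in labor force = 18,576 + 10,549 + 1,559 + 62,676 = 93,360 (those not working and not actively searching are outside the labor force — including those who want a job but have given up searching).
Civilian working-age population = 146,736 + 93,360 = 240,096.
Unemployment rate = 7,849 / 146,736 = 5.35%.
Labor force participation rate = 146,736 / 240,096 = 61.12%.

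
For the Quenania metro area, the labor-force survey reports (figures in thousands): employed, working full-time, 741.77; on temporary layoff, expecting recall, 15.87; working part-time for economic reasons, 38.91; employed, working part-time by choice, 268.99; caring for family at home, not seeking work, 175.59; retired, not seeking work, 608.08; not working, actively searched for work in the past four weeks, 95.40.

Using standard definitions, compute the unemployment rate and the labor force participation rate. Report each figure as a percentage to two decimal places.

Employed = 741.77 + 38.91 + 268.99 = 1,049.67 thousand (anyone who worked, including part-time for economic reasons, counts as employed).
Unemployed = 15.87 + 95.40 = 111.27 thousand (jobless and actively searching, or on temporary layoff).
Labor force = 1,049.67 + 111.27 = 1,160.94 thousand.
Not in labor force = 175.59 + 608.08 = 783.67 thousand (those not working and not actively searching are outside the labor force).
Civilian working-age population = 1,160.94 + 783.67 = 1,944.61 thousand.
Unemployment rate = 111.27 / 1,160.94 = 9.58%.
Labor force participation rate = 1,160.94 / 1,944.61 = 59.70%.

Unemployment rate ≈ 9.58%; labor force participation rate ≈ 59.70%.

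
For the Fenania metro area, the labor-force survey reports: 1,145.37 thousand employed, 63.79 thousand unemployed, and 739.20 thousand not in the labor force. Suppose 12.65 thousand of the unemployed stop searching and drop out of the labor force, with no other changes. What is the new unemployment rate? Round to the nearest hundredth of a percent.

New unemployment rate ≈ 4.27%.

Initially, labor force = 1,145.37 + 63.79 = 1,209.16 thousand, so u = 63.79/1,209.16 = 5.28%.
After the change, unemployed and labor force both fall by 12.65 → E = 1,145.37, U = 51.14, labor force = 1,196.51 thousand.
New unemployment rate = 51.14 / 1,196.51 = 4.27%.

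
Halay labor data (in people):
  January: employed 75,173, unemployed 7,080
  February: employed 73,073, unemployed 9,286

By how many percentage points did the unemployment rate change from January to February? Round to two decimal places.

January: labor force = 75,173 + 7,080 = 82,253; u = 7,080/82,253 = 8.61%.
February: labor force = 73,073 + 9,286 = 82,359; u = 9,286/82,359 = 11.28%.
Change = 11.28% − 8.61% = +2.67 pp.

The unemployment rate changed by +2.67 percentage points.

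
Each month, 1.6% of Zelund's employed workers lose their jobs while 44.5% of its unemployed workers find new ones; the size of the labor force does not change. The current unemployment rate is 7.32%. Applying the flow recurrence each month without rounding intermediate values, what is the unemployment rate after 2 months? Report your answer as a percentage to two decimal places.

Unemployment rate after two months ≈ 4.59%.

With a fixed labor force, u_{t+1} = u_t + s·(1−u_t) − f·u_t = u_t·(1−s−f) + s.
Here 1−s−f = 0.539 and s = 0.016.
u_1 = 0.073200 × 0.539 + 0.016 = 0.055455.
u_2 = 0.055455 × 0.539 + 0.016 = 0.045890.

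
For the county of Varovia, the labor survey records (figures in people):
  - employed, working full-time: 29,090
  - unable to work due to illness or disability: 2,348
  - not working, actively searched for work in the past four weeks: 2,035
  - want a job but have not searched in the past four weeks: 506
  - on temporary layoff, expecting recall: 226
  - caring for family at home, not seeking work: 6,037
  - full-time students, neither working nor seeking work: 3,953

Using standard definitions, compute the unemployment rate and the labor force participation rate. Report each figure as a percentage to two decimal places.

Employed = 29,090.
Unemployed = 2,035 + 226 = 2,261 (jobless and actively searching, or on temporary layoff).
Labor force = 29,090 + 2,261 = 31,351.
Not in labor force = 2,348 + 506 + 6,037 + 3,953 = 12,844 (those not working and not actively searching are outside the labor force — including those who want a job but have given up searching).
Civilian working-age population = 31,351 + 12,844 = 44,195.
Unemployment rate = 2,261 / 31,351 = 7.21%.
Labor force participation rate = 31,351 / 44,195 = 70.94%.

Unemployment rate ≈ 7.21%; labor force participation rate ≈ 70.94%.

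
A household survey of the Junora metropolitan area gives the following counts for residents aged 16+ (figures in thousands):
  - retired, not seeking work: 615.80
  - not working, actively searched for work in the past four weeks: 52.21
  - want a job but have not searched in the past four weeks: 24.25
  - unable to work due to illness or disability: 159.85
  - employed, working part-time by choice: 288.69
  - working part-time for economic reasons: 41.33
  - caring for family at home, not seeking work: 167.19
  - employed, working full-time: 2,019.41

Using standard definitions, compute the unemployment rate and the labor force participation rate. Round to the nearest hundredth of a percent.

Employed = 288.69 + 41.33 + 2,019.41 = 2,349.43 thousand (anyone who worked, including part-time for economic reasons, counts as employed).
Unemployed = 52.21 thousand.
Labor force = 2,349.43 + 52.21 = 2,401.64 thousand.
Not in labor force = 615.80 + 24.25 + 159.85 + 167.19 = 967.09 thousand (those not working and not actively searching are outside the labor force — including those who want a job but have given up searching).
Civilian working-age population = 2,401.64 + 967.09 = 3,368.73 thousand.
Unemployment rate = 52.21 / 2,401.64 = 2.17%.
Labor force participation rate = 2,401.64 / 3,368.73 = 71.29%.

Unemployment rate ≈ 2.17%; labor force participation rate ≈ 71.29%.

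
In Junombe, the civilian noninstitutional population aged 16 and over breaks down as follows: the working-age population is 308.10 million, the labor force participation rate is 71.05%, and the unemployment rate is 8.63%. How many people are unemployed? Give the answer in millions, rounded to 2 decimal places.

Labor force = 0.7105 × 308.10 = 218.91 million.
Unemployed = 0.0863 × 218.91 ≈ 18.89 million.

About 18.89 million are unemployed.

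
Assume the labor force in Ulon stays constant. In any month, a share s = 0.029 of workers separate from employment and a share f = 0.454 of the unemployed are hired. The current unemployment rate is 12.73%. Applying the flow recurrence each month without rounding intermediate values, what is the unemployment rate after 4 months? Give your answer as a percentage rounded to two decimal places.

With a fixed labor force, u_{t+1} = u_t + s·(1−u_t) − f·u_t = u_t·(1−s−f) + s.
Here 1−s−f = 0.517 and s = 0.029.
u_1 = 0.127300 × 0.517 + 0.029 = 0.094814.
u_2 = 0.094814 × 0.517 + 0.029 = 0.078019.
u_3 = 0.078019 × 0.517 + 0.029 = 0.069336.
u_4 = 0.069336 × 0.517 + 0.029 = 0.064847.

Unemployment rate after four months ≈ 6.48%.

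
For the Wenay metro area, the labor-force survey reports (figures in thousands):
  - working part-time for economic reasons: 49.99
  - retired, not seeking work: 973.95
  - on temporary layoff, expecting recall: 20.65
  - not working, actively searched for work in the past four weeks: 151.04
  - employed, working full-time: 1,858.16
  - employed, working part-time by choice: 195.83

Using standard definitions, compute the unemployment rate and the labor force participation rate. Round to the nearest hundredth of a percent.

Employed = 49.99 + 1,858.16 + 195.83 = 2,103.98 thousand (anyone who worked, including part-time for economic reasons, counts as employed).
Unemployed = 20.65 + 151.04 = 171.69 thousand (jobless and actively searching, or on temporary layoff).
Labor force = 2,103.98 + 171.69 = 2,275.67 thousand.
Not in labor force = 973.95 thousand (those not working and not actively searching are outside the labor force).
Civilian working-age population = 2,275.67 + 973.95 = 3,249.62 thousand.
Unemployment rate = 171.69 / 2,275.67 = 7.54%.
Labor force participation rate = 2,275.67 / 3,249.62 = 70.03%.

Unemployment rate ≈ 7.54%; labor force participation rate ≈ 70.03%.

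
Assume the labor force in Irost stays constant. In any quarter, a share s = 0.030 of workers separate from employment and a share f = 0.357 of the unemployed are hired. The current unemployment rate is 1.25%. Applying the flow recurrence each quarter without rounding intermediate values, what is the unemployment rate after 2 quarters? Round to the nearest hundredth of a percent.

With a fixed labor force, u_{t+1} = u_t + s·(1−u_t) − f·u_t = u_t·(1−s−f) + s.
Here 1−s−f = 0.613 and s = 0.030.
u_1 = 0.012500 × 0.613 + 0.030 = 0.037663.
u_2 = 0.037663 × 0.613 + 0.030 = 0.053087.

Unemployment rate after two quarters ≈ 5.31%.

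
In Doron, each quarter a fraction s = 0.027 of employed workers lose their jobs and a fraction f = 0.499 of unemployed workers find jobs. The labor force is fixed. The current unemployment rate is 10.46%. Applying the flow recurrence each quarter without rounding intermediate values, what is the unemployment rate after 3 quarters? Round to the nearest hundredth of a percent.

Unemployment rate after three quarters ≈ 5.70%.

With a fixed labor force, u_{t+1} = u_t + s·(1−u_t) − f·u_t = u_t·(1−s−f) + s.
Here 1−s−f = 0.474 and s = 0.027.
u_1 = 0.104600 × 0.474 + 0.027 = 0.076580.
u_2 = 0.076580 × 0.474 + 0.027 = 0.063299.
u_3 = 0.063299 × 0.474 + 0.027 = 0.057004.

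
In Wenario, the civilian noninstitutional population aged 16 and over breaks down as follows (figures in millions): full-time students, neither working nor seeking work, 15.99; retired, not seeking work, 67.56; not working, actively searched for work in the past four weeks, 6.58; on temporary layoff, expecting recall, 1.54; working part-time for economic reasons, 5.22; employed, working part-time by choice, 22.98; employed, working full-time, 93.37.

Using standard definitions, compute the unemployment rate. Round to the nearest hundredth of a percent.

Employed = 5.22 + 22.98 + 93.37 = 121.57 million (anyone who worked, including part-time for economic reasons, counts as employed).
Unemployed = 6.58 + 1.54 = 8.12 million (jobless and actively searching, or on temporary layoff).
Labor force = 121.57 + 8.12 = 129.69 million.
Unemployment rate = 8.12 / 129.69 = 6.26%.

Unemployment rate ≈ 6.26%.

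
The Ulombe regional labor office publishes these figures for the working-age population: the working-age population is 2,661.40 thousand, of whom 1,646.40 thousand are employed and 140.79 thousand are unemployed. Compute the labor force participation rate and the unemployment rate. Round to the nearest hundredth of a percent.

Labor force participation rate ≈ 67.15%; unemployment rate ≈ 7.88%.

Labor force = employed + unemployed = 1,646.40 + 140.79 = 1,787.19 thousand.
Unemployment rate = 140.79 / 1,787.19 = 7.88%.
Labor force participation rate = 1,787.19 / 2,661.40 = 67.15%.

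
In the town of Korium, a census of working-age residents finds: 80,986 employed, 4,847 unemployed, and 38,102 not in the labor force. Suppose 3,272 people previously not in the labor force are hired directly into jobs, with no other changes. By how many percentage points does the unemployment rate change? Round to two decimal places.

Initially, labor force = 80,986 + 4,847 = 85,833, so u = 4,847/85,833 = 5.65%.
After the change, employed and labor force both rise by 3,272; unemployed unchanged → E = 84,258, U = 4,847, labor force = 89,105.
New unemployment rate = 4,847 / 89,105 = 5.44%.
Change = 5.44% − 5.65% = −0.21 percentage points.

The unemployment rate changes by −0.21 percentage points.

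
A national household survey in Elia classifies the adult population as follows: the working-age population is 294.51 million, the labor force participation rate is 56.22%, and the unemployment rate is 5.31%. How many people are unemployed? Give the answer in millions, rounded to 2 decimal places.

Labor force = 0.5622 × 294.51 = 165.57 million.
Unemployed = 0.0531 × 165.57 ≈ 8.79 million.

About 8.79 million are unemployed.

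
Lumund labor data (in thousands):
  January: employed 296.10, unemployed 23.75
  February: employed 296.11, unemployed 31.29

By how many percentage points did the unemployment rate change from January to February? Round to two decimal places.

January: labor force = 296.10 + 23.75 = 319.85; u = 23.75/319.85 = 7.43%.
February: labor force = 296.11 + 31.29 = 327.40; u = 31.29/327.40 = 9.56%.
Change = 9.56% − 7.43% = +2.13 pp.

The unemployment rate changed by +2.13 percentage points.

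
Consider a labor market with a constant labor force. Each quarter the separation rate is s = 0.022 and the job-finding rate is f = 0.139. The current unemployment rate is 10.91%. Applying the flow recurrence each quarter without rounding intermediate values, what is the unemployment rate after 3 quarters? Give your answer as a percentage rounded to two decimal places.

Unemployment rate after three quarters ≈ 12.04%.

With a fixed labor force, u_{t+1} = u_t + s·(1−u_t) − f·u_t = u_t·(1−s−f) + s.
Here 1−s−f = 0.839 and s = 0.022.
u_1 = 0.109100 × 0.839 + 0.022 = 0.113535.
u_2 = 0.113535 × 0.839 + 0.022 = 0.117256.
u_3 = 0.117256 × 0.839 + 0.022 = 0.120378.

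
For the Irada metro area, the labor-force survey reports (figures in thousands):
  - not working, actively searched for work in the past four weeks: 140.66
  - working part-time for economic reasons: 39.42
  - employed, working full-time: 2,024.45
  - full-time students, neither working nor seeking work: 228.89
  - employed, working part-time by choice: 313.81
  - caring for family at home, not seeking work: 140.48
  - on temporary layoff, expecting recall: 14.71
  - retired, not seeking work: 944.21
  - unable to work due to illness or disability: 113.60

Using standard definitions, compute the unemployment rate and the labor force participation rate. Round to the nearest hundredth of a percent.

Unemployment rate ≈ 6.13%; labor force participation rate ≈ 63.96%.

Employed = 39.42 + 2,024.45 + 313.81 = 2,377.68 thousand (anyone who worked, including part-time for economic reasons, counts as employed).
Unemployed = 140.66 + 14.71 = 155.37 thousand (jobless and actively searching, or on temporary layoff).
Labor force = 2,377.68 + 155.37 = 2,533.05 thousand.
Not in labor force = 228.89 + 140.48 + 944.21 + 113.60 = 1,427.18 thousand (those not working and not actively searching are outside the labor force).
Civilian working-age population = 2,533.05 + 1,427.18 = 3,960.23 thousand.
Unemployment rate = 155.37 / 2,533.05 = 6.13%.
Labor force participation rate = 2,533.05 / 3,960.23 = 63.96%.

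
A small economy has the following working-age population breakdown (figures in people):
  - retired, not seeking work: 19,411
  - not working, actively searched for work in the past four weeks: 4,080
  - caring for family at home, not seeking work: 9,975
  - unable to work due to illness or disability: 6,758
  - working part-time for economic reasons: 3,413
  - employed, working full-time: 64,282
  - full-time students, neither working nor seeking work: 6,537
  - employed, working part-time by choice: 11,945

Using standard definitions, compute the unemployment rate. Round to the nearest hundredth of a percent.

Unemployment rate ≈ 4.87%.

Employed = 3,413 + 64,282 + 11,945 = 79,640 (anyone who worked, including part-time for economic reasons, counts as employed).
Unemployed = 4,080.
Labor force = 79,640 + 4,080 = 83,720.
Unemployment rate = 4,080 / 83,720 = 4.87%.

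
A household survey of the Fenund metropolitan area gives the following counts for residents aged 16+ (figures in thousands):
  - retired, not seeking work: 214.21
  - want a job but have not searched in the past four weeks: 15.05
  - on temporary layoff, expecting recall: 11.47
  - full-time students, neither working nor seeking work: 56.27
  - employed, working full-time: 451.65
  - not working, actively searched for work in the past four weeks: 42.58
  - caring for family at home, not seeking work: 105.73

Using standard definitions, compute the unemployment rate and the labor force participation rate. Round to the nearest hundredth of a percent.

Employed = 451.65 thousand.
Unemployed = 11.47 + 42.58 = 54.05 thousand (jobless and actively searching, or on temporary layoff).
Labor force = 451.65 + 54.05 = 505.70 thousand.
Not in labor force = 214.21 + 15.05 + 56.27 + 105.73 = 391.26 thousand (those not working and not actively searching are outside the labor force — including those who want a job but have given up searching).
Civilian working-age population = 505.70 + 391.26 = 896.96 thousand.
Unemployment rate = 54.05 / 505.70 = 10.69%.
Labor force participation rate = 505.70 / 896.96 = 56.38%.

Unemployment rate ≈ 10.69%; labor force participation rate ≈ 56.38%.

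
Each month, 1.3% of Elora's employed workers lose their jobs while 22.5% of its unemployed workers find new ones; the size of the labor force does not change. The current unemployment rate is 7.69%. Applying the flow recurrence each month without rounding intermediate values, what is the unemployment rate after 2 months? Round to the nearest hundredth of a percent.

With a fixed labor force, u_{t+1} = u_t + s·(1−u_t) − f·u_t = u_t·(1−s−f) + s.
Here 1−s−f = 0.762 and s = 0.013.
u_1 = 0.076900 × 0.762 + 0.013 = 0.071598.
u_2 = 0.071598 × 0.762 + 0.013 = 0.067558.

Unemployment rate after two months ≈ 6.76%.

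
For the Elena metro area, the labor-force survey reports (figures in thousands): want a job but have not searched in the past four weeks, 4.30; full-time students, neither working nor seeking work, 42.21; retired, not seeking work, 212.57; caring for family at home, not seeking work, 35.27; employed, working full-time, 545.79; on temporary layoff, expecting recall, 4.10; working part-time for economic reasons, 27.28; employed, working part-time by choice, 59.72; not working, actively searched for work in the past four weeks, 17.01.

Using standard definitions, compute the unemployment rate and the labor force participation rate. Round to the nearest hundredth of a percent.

Unemployment rate ≈ 3.23%; labor force participation rate ≈ 68.96%.

Employed = 545.79 + 27.28 + 59.72 = 632.79 thousand (anyone who worked, including part-time for economic reasons, counts as employed).
Unemployed = 4.10 + 17.01 = 21.11 thousand (jobless and actively searching, or on temporary layoff).
Labor force = 632.79 + 21.11 = 653.90 thousand.
Not in labor force = 4.30 + 42.21 + 212.57 + 35.27 = 294.35 thousand (those not working and not actively searching are outside the labor force — including those who want a job but have given up searching).
Civilian working-age population = 653.90 + 294.35 = 948.25 thousand.
Unemployment rate = 21.11 / 653.90 = 3.23%.
Labor force participation rate = 653.90 / 948.25 = 68.96%.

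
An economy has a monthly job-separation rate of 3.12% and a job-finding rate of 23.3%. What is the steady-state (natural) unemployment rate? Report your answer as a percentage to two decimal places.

At steady state the flows balance: s·E = f·U, so U/(E+U) = s/(s+f).
u* = 3.12 / (3.12 + 23.3) = 3.12 / 26.42 = 11.81%.

Steady-state unemployment rate ≈ 11.81%.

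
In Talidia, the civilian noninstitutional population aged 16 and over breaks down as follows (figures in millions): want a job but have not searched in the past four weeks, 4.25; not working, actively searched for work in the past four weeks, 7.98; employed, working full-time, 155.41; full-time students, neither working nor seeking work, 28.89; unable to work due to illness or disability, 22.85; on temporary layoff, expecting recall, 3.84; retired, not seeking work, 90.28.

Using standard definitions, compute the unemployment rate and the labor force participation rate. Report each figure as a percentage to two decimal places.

Employed = 155.41 million.
Unemployed = 7.98 + 3.84 = 11.82 million (jobless and actively searching, or on temporary layoff).
Labor force = 155.41 + 11.82 = 167.23 million.
Not in labor force = 4.25 + 28.89 + 22.85 + 90.28 = 146.27 million (those not working and not actively searching are outside the labor force — including those who want a job but have given up searching).
Civilian working-age population = 167.23 + 146.27 = 313.50 million.
Unemployment rate = 11.82 / 167.23 = 7.07%.
Labor force participation rate = 167.23 / 313.50 = 53.34%.

Unemployment rate ≈ 7.07%; labor force participation rate ≈ 53.34%.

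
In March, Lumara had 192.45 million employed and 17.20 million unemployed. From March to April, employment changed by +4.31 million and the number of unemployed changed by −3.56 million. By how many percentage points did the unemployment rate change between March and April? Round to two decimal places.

March: labor force = 192.45 + 17.20 = 209.65; u = 17.20/209.65 = 8.20%.
April: labor force = 196.76 + 13.64 = 210.40; u = 13.64/210.40 = 6.48%.
Change = 6.48% − 8.20% = −1.72 pp.

The unemployment rate changed by −1.72 percentage points.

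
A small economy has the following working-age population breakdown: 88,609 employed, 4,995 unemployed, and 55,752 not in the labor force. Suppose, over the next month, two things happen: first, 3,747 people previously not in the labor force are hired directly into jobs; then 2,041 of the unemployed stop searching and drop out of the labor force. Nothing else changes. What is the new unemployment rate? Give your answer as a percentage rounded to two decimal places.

Initially, labor force = 88,609 + 4,995 = 93,604, so u = 4,995/93,604 = 5.34%.
After the first change, employed and labor force both rise by 3,747; unemployed unchanged → E = 92,356, U = 4,995, labor force = 97,351.
After the second change, unemployed and labor force both fall by 2,041 → E = 92,356, U = 2,954, labor force = 95,310.
New unemployment rate = 2,954 / 95,310 = 3.10%.

New unemployment rate ≈ 3.10%.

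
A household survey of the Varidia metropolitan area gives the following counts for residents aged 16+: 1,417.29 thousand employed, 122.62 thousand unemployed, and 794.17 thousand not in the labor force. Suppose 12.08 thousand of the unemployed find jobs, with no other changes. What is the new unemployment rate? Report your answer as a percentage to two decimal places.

Initially, labor force = 1,417.29 + 122.62 = 1,539.91 thousand, so u = 122.62/1,539.91 = 7.96%.
After the change, unemployed falls and employed rises by 12.08; labor force unchanged → E = 1,429.37, U = 110.54, labor force = 1,539.91 thousand.
New unemployment rate = 110.54 / 1,539.91 = 7.18%.

New unemployment rate ≈ 7.18%.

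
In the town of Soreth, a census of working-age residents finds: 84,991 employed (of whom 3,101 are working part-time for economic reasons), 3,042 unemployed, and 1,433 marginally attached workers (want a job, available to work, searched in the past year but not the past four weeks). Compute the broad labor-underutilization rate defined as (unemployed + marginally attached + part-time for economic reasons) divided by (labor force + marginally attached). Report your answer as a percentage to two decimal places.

Labor force = 84,991 + 3,042 = 88,033.
Numerator = 3,042 + 1,433 + 3,101 = 7,576.
Denominator = 88,033 + 1,433 = 89,466.
Broad rate = 7,576 / 89,466 = 8.47%.

Broad underutilization rate ≈ 8.47%.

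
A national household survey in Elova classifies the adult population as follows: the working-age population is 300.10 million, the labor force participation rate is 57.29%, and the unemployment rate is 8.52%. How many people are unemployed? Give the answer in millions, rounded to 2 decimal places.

About 14.65 million are unemployed.

Labor force = 0.5729 × 300.10 = 171.93 million.
Unemployed = 0.0852 × 171.93 ≈ 14.65 million.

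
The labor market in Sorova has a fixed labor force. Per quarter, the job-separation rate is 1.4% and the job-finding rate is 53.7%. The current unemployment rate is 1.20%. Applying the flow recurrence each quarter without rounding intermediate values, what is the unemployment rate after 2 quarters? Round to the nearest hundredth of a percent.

With a fixed labor force, u_{t+1} = u_t + s·(1−u_t) − f·u_t = u_t·(1−s−f) + s.
Here 1−s−f = 0.449 and s = 0.014.
u_1 = 0.012000 × 0.449 + 0.014 = 0.019388.
u_2 = 0.019388 × 0.449 + 0.014 = 0.022705.

Unemployment rate after two quarters ≈ 2.27%.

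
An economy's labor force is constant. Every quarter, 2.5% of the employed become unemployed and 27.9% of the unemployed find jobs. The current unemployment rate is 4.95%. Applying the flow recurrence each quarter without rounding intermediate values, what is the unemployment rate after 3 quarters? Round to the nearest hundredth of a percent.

Unemployment rate after three quarters ≈ 7.12%.

With a fixed labor force, u_{t+1} = u_t + s·(1−u_t) − f·u_t = u_t·(1−s−f) + s.
Here 1−s−f = 0.696 and s = 0.025.
u_1 = 0.049500 × 0.696 + 0.025 = 0.059452.
u_2 = 0.059452 × 0.696 + 0.025 = 0.066379.
u_3 = 0.066379 × 0.696 + 0.025 = 0.071200.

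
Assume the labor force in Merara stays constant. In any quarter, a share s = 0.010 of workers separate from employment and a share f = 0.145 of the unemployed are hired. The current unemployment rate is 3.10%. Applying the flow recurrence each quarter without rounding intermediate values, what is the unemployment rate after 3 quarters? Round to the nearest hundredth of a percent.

Unemployment rate after three quarters ≈ 4.43%.

With a fixed labor force, u_{t+1} = u_t + s·(1−u_t) − f·u_t = u_t·(1−s−f) + s.
Here 1−s−f = 0.845 and s = 0.010.
u_1 = 0.031000 × 0.845 + 0.010 = 0.036195.
u_2 = 0.036195 × 0.845 + 0.010 = 0.040585.
u_3 = 0.040585 × 0.845 + 0.010 = 0.044294.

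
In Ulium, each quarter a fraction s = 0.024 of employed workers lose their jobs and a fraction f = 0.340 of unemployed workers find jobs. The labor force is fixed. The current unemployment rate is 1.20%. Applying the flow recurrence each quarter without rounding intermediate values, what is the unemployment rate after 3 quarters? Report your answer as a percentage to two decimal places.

Unemployment rate after three quarters ≈ 5.21%.

With a fixed labor force, u_{t+1} = u_t + s·(1−u_t) − f·u_t = u_t·(1−s−f) + s.
Here 1−s−f = 0.636 and s = 0.024.
u_1 = 0.012000 × 0.636 + 0.024 = 0.031632.
u_2 = 0.031632 × 0.636 + 0.024 = 0.044118.
u_3 = 0.044118 × 0.636 + 0.024 = 0.052059.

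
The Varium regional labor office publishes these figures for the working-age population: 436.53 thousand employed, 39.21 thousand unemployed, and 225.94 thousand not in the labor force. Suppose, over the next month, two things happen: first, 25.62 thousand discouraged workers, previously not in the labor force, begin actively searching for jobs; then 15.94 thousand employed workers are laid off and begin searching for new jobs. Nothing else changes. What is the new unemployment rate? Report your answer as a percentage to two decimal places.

New unemployment rate ≈ 16.11%.

Initially, labor force = 436.53 + 39.21 = 475.74 thousand, so u = 39.21/475.74 = 8.24%.
After the first change, unemployed and labor force both rise by 25.62 → E = 436.53, U = 64.83, labor force = 501.36 thousand.
After the second change, employed falls and unemployed rises by 15.94; labor force unchanged → E = 420.59, U = 80.77, labor force = 501.36 thousand.
New unemployment rate = 80.77 / 501.36 = 16.11%.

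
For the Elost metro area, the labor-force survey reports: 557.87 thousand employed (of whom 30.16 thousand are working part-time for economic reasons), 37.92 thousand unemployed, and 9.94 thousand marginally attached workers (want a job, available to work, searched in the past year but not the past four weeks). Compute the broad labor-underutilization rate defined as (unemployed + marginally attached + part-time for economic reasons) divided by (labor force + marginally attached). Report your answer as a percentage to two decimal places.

Labor force = 557.87 + 37.92 = 595.79 thousand.
Numerator = 37.92 + 9.94 + 30.16 = 78.02 thousand.
Denominator = 595.79 + 9.94 = 605.73 thousand.
Broad rate = 78.02 / 605.73 = 12.88%.

Broad underutilization rate ≈ 12.88%.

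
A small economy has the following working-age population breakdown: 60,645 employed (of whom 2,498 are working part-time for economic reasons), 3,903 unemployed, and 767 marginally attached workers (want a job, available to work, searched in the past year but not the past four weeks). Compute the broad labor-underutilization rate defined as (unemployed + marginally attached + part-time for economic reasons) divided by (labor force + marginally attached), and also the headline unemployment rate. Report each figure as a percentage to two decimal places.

Labor force = 60,645 + 3,903 = 64,548.
Numerator = 3,903 + 767 + 2,498 = 7,168.
Denominator = 64,548 + 767 = 65,315.
Broad rate = 7,168 / 65,315 = 10.97%.
Headline unemployment rate = 3,903 / 64,548 = 6.05%.

Broad underutilization rate ≈ 10.97%; headline unemployment rate ≈ 6.05%.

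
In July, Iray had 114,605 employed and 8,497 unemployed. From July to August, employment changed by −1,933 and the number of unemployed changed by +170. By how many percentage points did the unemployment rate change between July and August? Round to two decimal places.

The unemployment rate changed by +0.24 percentage points.

July: labor force = 114,605 + 8,497 = 123,102; u = 8,497/123,102 = 6.90%.
August: labor force = 112,672 + 8,667 = 121,339; u = 8,667/121,339 = 7.14%.
Change = 7.14% − 6.90% = +0.24 pp.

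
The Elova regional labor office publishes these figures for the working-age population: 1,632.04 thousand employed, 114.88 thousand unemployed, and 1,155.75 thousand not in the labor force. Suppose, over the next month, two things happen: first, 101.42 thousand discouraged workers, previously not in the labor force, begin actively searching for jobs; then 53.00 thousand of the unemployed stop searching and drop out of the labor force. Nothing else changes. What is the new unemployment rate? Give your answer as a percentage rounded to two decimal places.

New unemployment rate ≈ 9.10%.

Initially, labor force = 1,632.04 + 114.88 = 1,746.92 thousand, so u = 114.88/1,746.92 = 6.58%.
After the first change, unemployed and labor force both rise by 101.42 → E = 1,632.04, U = 216.30, labor force = 1,848.34 thousand.
After the second change, unemployed and labor force both fall by 53.00 → E = 1,632.04, U = 163.30, labor force = 1,795.34 thousand.
New unemployment rate = 163.30 / 1,795.34 = 9.10%.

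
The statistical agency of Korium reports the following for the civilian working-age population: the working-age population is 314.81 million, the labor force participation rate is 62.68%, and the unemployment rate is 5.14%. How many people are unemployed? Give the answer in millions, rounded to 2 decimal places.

About 10.14 million are unemployed.

Labor force = 0.6268 × 314.81 = 197.32 million.
Unemployed = 0.0514 × 197.32 ≈ 10.14 million.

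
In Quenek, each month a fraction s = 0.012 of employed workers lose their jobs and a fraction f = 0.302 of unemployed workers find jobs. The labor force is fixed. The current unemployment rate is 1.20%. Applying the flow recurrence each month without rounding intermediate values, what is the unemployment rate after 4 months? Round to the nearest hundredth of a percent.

Unemployment rate after four months ≈ 3.24%.

With a fixed labor force, u_{t+1} = u_t + s·(1−u_t) − f·u_t = u_t·(1−s−f) + s.
Here 1−s−f = 0.686 and s = 0.012.
u_1 = 0.012000 × 0.686 + 0.012 = 0.020232.
u_2 = 0.020232 × 0.686 + 0.012 = 0.025879.
u_3 = 0.025879 × 0.686 + 0.012 = 0.029753.
u_4 = 0.029753 × 0.686 + 0.012 = 0.032411.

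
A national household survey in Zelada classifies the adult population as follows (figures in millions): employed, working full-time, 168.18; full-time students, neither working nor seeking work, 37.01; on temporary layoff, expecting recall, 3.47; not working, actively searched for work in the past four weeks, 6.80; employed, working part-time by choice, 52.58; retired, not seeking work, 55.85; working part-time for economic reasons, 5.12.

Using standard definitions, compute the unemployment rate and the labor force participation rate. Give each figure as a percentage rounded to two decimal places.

Unemployment rate ≈ 4.35%; labor force participation rate ≈ 71.78%.

Employed = 168.18 + 52.58 + 5.12 = 225.88 million (anyone who worked, including part-time for economic reasons, counts as employed).
Unemployed = 3.47 + 6.80 = 10.27 million (jobless and actively searching, or on temporary layoff).
Labor force = 225.88 + 10.27 = 236.15 million.
Not in labor force = 37.01 + 55.85 = 92.86 million (those not working and not actively searching are outside the labor force).
Civilian working-age population = 236.15 + 92.86 = 329.01 million.
Unemployment rate = 10.27 / 236.15 = 4.35%.
Labor force participation rate = 236.15 / 329.01 = 71.78%.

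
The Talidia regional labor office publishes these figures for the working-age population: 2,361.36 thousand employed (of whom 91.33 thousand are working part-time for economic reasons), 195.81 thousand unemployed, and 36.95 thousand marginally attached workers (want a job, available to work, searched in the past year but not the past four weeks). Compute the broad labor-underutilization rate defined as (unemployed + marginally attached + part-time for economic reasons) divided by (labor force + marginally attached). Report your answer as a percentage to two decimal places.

Labor force = 2,361.36 + 195.81 = 2,557.17 thousand.
Numerator = 195.81 + 36.95 + 91.33 = 324.09 thousand.
Denominator = 2,557.17 + 36.95 = 2,594.12 thousand.
Broad rate = 324.09 / 2,594.12 = 12.49%.

Broad underutilization rate ≈ 12.49%.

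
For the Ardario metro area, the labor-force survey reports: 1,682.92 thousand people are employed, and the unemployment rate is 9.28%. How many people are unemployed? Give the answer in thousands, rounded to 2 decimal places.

Let U be the number unemployed. The labor force is E + U, and U/(E+U) = 0.0928.
So U = 0.0928 × 1,682.92 / (1 − 0.0928) = 156.1750 / 0.9072 ≈ 172.15 thousand.

About 172.15 thousand are unemployed.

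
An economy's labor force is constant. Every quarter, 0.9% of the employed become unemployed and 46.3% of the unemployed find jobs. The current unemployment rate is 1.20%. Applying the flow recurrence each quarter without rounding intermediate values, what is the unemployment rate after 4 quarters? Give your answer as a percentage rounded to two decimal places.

Unemployment rate after four quarters ≈ 1.85%.

With a fixed labor force, u_{t+1} = u_t + s·(1−u_t) − f·u_t = u_t·(1−s−f) + s.
Here 1−s−f = 0.528 and s = 0.009.
u_1 = 0.012000 × 0.528 + 0.009 = 0.015336.
u_2 = 0.015336 × 0.528 + 0.009 = 0.017097.
u_3 = 0.017097 × 0.528 + 0.009 = 0.018027.
u_4 = 0.018027 × 0.528 + 0.009 = 0.018518.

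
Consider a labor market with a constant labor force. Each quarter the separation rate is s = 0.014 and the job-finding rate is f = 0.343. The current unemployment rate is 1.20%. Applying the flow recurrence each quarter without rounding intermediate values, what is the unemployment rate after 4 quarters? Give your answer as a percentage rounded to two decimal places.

With a fixed labor force, u_{t+1} = u_t + s·(1−u_t) − f·u_t = u_t·(1−s−f) + s.
Here 1−s−f = 0.643 and s = 0.014.
u_1 = 0.012000 × 0.643 + 0.014 = 0.021716.
u_2 = 0.021716 × 0.643 + 0.014 = 0.027963.
u_3 = 0.027963 × 0.643 + 0.014 = 0.031980.
u_4 = 0.031980 × 0.643 + 0.014 = 0.034563.

Unemployment rate after four quarters ≈ 3.46%.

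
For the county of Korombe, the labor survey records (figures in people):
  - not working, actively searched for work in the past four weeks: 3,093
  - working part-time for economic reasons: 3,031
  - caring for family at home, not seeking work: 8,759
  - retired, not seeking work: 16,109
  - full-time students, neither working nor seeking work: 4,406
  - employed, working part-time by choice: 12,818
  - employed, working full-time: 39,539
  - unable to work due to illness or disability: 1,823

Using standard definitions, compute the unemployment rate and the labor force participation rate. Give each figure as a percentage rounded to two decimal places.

Unemployment rate ≈ 5.29%; labor force participation rate ≈ 65.29%.

Employed = 3,031 + 12,818 + 39,539 = 55,388 (anyone who worked, including part-time for economic reasons, counts as employed).
Unemployed = 3,093.
Labor force = 55,388 + 3,093 = 58,481.
Not in labor force = 8,759 + 16,109 + 4,406 + 1,823 = 31,097 (those not working and not actively searching are outside the labor force).
Civilian working-age population = 58,481 + 31,097 = 89,578.
Unemployment rate = 3,093 / 58,481 = 5.29%.
Labor force participation rate = 58,481 / 89,578 = 65.29%.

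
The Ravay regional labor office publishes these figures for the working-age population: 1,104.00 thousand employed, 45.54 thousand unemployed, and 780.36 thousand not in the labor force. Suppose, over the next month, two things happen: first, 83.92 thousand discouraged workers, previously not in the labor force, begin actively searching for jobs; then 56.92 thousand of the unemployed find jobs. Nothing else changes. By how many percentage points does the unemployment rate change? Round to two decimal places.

Initially, labor force = 1,104.00 + 45.54 = 1,149.54 thousand, so u = 45.54/1,149.54 = 3.96%.
After the first change, unemployed and labor force both rise by 83.92 → E = 1,104.00, U = 129.46, labor force = 1,233.46 thousand.
After the second change, unemployed falls and employed rises by 56.92; labor force unchanged → E = 1,160.92, U = 72.54, labor force = 1,233.46 thousand.
New unemployment rate = 72.54 / 1,233.46 = 5.88%.
Change = 5.88% − 3.96% = +1.92 percentage points.

The unemployment rate changes by +1.92 percentage points.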